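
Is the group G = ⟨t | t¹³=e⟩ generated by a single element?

|G| = 13. The element t has order 13 (its powers give 13 distinct elements), so ⟨t⟩ = G and G is cyclic.

Answer: Yes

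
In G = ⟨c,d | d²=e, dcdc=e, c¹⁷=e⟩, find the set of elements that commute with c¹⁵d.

⟨c¹⁵d⟩ ⊆ C_G(c¹⁵d) since powers of c¹⁵d commute with c¹⁵d; so |C_G(c¹⁵d)| ≥ |⟨c¹⁵d⟩| = 2.
By orbit–stabilizer, |C_G(c¹⁵d)| = |G| / |conj. class of c¹⁵d| = 34 / 17 = 2.
The 2 elements commuting with c¹⁵d are {e, c¹⁵d}.

Answer: {e, c¹⁵d}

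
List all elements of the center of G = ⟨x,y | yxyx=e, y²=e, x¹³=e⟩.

An element z ∈ Z(G) iff z commutes with every generator.
For example e is central: e·x = x = x·e; e·y = y = y·e.
Whereas x ∉ Z(G) since x·y = xy ≠ x¹²y = y·x.
Checking each of the 26 elements this way gives Z(G) = {e}, of order 1.

Answer: {e}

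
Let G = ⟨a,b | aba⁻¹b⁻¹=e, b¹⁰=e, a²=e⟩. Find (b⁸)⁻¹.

The order of (b⁸) is 5 (smallest k with (b⁸)ᵏ = e), so (b⁸)⁻¹ = (b⁸)⁴ = b².
Check: (b⁸) · (b²) → (b⁸) · b² = e, giving e as required.

Answer: b²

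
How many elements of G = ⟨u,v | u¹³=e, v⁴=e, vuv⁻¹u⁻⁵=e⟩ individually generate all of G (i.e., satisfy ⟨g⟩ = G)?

⟨g⟩ = G would require ord(g) = |G| = 52, but the maximum element order in G is 13 < 52. So G is not cyclic and no single element generates it: the count is 0.

Answer: 0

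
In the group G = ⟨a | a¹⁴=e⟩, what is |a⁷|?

Compute successive powers until reaching e:
  (a⁷)¹ = a⁷, (a⁷)² = e.
The smallest positive k with (a⁷)ᵏ = e is 2.

Answer: 2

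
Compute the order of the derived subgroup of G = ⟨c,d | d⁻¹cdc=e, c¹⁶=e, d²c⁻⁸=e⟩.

G' = [G, G] is generated by all commutators. The generator-pair commutators are: [c, d] = c².
The subgroup they normally generate is {e, c², c⁴, c⁶, c⁸, c¹⁰, c¹², c¹⁴}, of order 8.
Check: |G/G'| = 32/8 = 4 is the order of the abelianisation.

Answer: 8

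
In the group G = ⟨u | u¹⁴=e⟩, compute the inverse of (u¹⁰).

The order of (u¹⁰) is 7 (smallest k with (u¹⁰)ᵏ = e), so (u¹⁰)⁻¹ = (u¹⁰)⁶ = u⁴.
Check: (u¹⁰) · (u⁴) → (u¹⁰) · u⁴ = e, giving e as required.

Answer: u⁴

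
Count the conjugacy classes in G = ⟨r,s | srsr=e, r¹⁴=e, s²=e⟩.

The conjugacy classes (representative and size) are:
  [e] (size 1), [r¹³] (size 2), [r²] (size 2), [r³] (size 2), [r¹⁰] (size 2), [r⁵] (size 2), [r⁸] (size 2), [r⁷] (size 1), [r⁶s] (size 7), [r⁹s] (size 7).
Class equation: 1 + 2 + 2 + 2 + 2 + 2 + 2 + 1 + 7 + 7 = 28 = |G|. So G has 10 conjugacy classes.

Answer: 10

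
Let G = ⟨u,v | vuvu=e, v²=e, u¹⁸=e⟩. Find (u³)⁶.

Compute successive powers of (u³), reducing at each step:
  (u³)²: (u³) · u³ = u⁶
  (u³)³: (u⁶) · u³ = u⁹
  (u³)⁴: (u⁹) · u³ = u¹²
  (u³)⁵: (u¹²) · u³ = u¹⁵
  (u³)⁶: (u¹⁵) · u³ = e

Answer: e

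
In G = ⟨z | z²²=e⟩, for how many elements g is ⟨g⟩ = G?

G is cyclic of order 22. An element generates G iff its order is 22, and a cyclic group of order 22 has exactly φ(22) = 10 such elements.

Answer: 10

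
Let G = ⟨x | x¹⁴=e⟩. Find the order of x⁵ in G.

Compute successive powers until reaching e:
  (x⁵)¹ = x⁵, (x⁵)² = x¹⁰, (x⁵)³ = x, (x⁵)⁴ = x⁶, (x⁵)⁵ = x¹¹, (x⁵)⁶ = x², (x⁵)⁷ = x⁷, (x⁵)⁸ = x¹², (x⁵)⁹ = x³, (x⁵)¹⁰ = x⁸, (x⁵)¹¹ = x¹³, (x⁵)¹² = x⁴, (x⁵)¹³ = x⁹, (x⁵)¹⁴ = e.
The smallest positive k with (x⁵)ᵏ = e is 14.

Answer: 14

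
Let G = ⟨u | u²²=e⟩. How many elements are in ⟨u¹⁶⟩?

|⟨u¹⁶⟩| equals the order of u¹⁶. Compute successive powers until reaching e:
  (u¹⁶)¹ = u¹⁶, (u¹⁶)² = u¹⁰, (u¹⁶)³ = u⁴, (u¹⁶)⁴ = u²⁰, (u¹⁶)⁵ = u¹⁴, (u¹⁶)⁶ = u⁸, (u¹⁶)⁷ = u², (u¹⁶)⁸ = u¹⁸, (u¹⁶)⁹ = u¹², (u¹⁶)¹⁰ = u⁶, (u¹⁶)¹¹ = e.
The smallest positive k with (u¹⁶)ᵏ = e is 11, so |⟨u¹⁶⟩| = 11.

Answer: 11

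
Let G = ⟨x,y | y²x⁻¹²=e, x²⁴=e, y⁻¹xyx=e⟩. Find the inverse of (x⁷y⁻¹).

The order of (x⁷y⁻¹) is 4 (smallest k with (x⁷y⁻¹)ᵏ = e), so (x⁷y⁻¹)⁻¹ = (x⁷y⁻¹)³ = x⁷y.
Check: (x⁷y⁻¹) · (x⁷y) → (x⁷y⁻¹) · x⁷ = y⁻¹;   (y⁻¹) · y = e, giving e as required.

Answer: x⁷y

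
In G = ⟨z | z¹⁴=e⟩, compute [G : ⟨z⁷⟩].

First find ord(z⁷) by computing successive powers:
  (z⁷)¹ = z⁷, (z⁷)² = e.
So |⟨z⁷⟩| = ord(z⁷) = 2. With |G| = 14, by Lagrange [G : ⟨z⁷⟩] = 14/2 = 7.

Answer: 7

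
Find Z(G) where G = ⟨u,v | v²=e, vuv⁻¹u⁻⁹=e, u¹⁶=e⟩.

An element z ∈ Z(G) iff z commutes with every generator.
For example u² is central: (u²)·u = u³ = u·(u²); (u²)·v = u²v = v·(u²).
Whereas u ∉ Z(G) since u·v = uv ≠ u⁹v = v·u.
Checking each of the 32 elements this way gives Z(G) = {e, u², u⁴, u⁶, u⁸, u¹⁰, u¹², u¹⁴}, of order 8.

Answer: {e, u², u⁴, u⁶, u⁸, u¹⁰, u¹², u¹⁴}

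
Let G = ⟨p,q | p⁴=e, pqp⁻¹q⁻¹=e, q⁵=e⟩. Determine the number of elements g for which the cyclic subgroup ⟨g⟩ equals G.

G is cyclic of order 20. An element generates G iff its order is 20, and a cyclic group of order 20 has exactly φ(20) = 8 such elements.

Answer: 8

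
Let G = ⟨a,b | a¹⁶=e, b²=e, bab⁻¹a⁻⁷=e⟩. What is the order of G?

Enumerate words in the generators, reducing via the relations: the distinct elements are
  {a, b, e, ab, a², a³, a⁴, a⁵, a⁶, a⁷, a⁸, a⁹, a²b, a³b, a¹², a¹³, a¹¹, a¹⁰, a¹⁴, a¹⁵, a⁴b, a⁵b, a⁶b, a⁷b, a⁸b, a⁹b, a¹²b, a¹³b, a¹¹b, a¹⁰b, a¹⁴b, a¹⁵b}.
No further products give new elements, so |G| = 32.

Answer: 32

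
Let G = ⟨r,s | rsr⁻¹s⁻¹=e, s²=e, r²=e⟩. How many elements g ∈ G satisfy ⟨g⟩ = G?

⟨g⟩ = G would require ord(g) = |G| = 4, but the maximum element order in G is 2 < 4. So G is not cyclic and no single element generates it: the count is 0.

Answer: 0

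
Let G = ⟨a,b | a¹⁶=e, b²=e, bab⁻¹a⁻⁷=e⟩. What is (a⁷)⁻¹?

The order of (a⁷) is 16 (smallest k with (a⁷)ᵏ = e), so (a⁷)⁻¹ = (a⁷)¹⁵ = a⁹.
Check: (a⁷) · (a⁹) → (a⁷) · a⁹ = e, giving e as required.

Answer: a⁹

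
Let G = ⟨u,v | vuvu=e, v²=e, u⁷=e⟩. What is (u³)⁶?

Compute successive powers of (u³), reducing at each step:
  (u³)²: (u³) · u³ = u⁶
  (u³)³: (u⁶) · u³ = u²
  (u³)⁴: (u²) · u³ = u⁵
  (u³)⁵: (u⁵) · u³ = u
  (u³)⁶: u · u³ = u⁴

Answer: u⁴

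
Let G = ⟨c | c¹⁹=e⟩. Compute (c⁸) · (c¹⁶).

Compute (c⁸) · (c¹⁶) by multiplying left to right and reducing via the relations at each step:
  (c⁸) · c¹⁶ = c⁵

Answer: c⁵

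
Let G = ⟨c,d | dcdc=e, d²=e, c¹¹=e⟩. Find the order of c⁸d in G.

Compute successive powers until reaching e:
  (c⁸d)¹ = c⁸d, (c⁸d)² = e.
The smallest positive k with (c⁸d)ᵏ = e is 2.

Answer: 2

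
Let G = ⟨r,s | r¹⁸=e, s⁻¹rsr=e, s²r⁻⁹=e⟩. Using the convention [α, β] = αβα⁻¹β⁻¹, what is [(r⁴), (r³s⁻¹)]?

[(r⁴), (r³s⁻¹)] = (r⁴)·(r³s⁻¹)·(r⁴)⁻¹·(r³s⁻¹)⁻¹.
  (r⁴) · (r³s⁻¹) = r⁷s⁻¹
  (r⁷s⁻¹) · (r¹⁴) = r²s
  (r²s) · (r³s) = r⁸

Answer: r⁸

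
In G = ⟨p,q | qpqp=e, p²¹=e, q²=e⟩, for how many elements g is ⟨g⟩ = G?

⟨g⟩ = G would require ord(g) = |G| = 42, but the maximum element order in G is 21 < 42. So G is not cyclic and no single element generates it: the count is 0.

Answer: 0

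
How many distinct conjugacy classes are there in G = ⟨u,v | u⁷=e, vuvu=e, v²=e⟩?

The conjugacy classes (representative and size) are:
  [e] (size 1), [u⁶] (size 2), [u⁵] (size 2), [u⁴] (size 2), [uv] (size 7).
Class equation: 1 + 2 + 2 + 2 + 7 = 14 = |G|. So G has 5 conjugacy classes.

Answer: 5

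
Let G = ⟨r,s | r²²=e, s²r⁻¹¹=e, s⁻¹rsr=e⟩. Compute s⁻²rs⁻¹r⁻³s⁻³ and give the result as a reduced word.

Multiply left to right, reducing at each step:
  (r¹¹) · r = r¹²
  (r¹²) · s⁻¹ = rs
  (rs) · r⁻³ = r⁴s
  (r⁴s) · s⁻³ = r¹⁵

Answer: r¹⁵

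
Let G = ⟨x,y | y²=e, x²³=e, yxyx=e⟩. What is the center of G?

An element z ∈ Z(G) iff z commutes with every generator.
For example e is central: e·x = x = x·e; e·y = y = y·e.
Whereas x ∉ Z(G) since x·y = xy ≠ x²²y = y·x.
Checking each of the 46 elements this way gives Z(G) = {e}, of order 1.

Answer: {e}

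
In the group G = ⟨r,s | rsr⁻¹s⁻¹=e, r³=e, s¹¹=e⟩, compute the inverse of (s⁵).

The order of (s⁵) is 11 (smallest k with (s⁵)ᵏ = e), so (s⁵)⁻¹ = (s⁵)¹⁰ = s⁶.
Check: (s⁵) · (s⁶) → (s⁵) · s⁶ = e, giving e as required.

Answer: s⁶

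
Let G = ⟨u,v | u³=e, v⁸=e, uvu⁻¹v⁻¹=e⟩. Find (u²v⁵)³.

Compute successive powers of (u²v⁵), reducing at each step:
  (u²v⁵)²: (u²v⁵) · u² = uv⁵;   (uv⁵) · v⁵ = uv²
  (u²v⁵)³: (uv²) · u² = v²;   (v²) · v⁵ = v⁷

Answer: v⁷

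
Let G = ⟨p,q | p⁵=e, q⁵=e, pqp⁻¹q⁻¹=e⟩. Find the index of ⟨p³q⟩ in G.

First find ord(p³q) by computing successive powers:
  (p³q)¹ = p³q, (p³q)² = pq², (p³q)³ = p⁴q³, (p³q)⁴ = p²q⁴, (p³q)⁵ = e.
So |⟨p³q⟩| = ord(p³q) = 5. With |G| = 25, by Lagrange [G : ⟨p³q⟩] = 25/5 = 5.

Answer: 5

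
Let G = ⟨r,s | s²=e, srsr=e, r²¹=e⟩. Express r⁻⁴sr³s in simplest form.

Multiply left to right, reducing at each step:
  (r¹⁷) · s = r¹⁷s
  (r¹⁷s) · r³ = r¹⁴s
  (r¹⁴s) · s = r¹⁴

Answer: r¹⁴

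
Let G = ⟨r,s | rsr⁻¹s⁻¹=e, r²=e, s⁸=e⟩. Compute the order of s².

Compute successive powers until reaching e:
  (s²)¹ = s², (s²)² = s⁴, (s²)³ = s⁶, (s²)⁴ = e.
The smallest positive k with (s²)ᵏ = e is 4.

Answer: 4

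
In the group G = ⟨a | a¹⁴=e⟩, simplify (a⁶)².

Compute successive powers of (a⁶), reducing at each step:
  (a⁶)²: (a⁶) · a⁶ = a¹²

Answer: a¹²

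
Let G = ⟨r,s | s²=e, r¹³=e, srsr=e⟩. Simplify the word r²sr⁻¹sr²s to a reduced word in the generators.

Multiply left to right, reducing at each step:
  (r²) · s = r²s
  (r²s) · r⁻¹ = r³s
  (r³s) · s = r³
  (r³) · r² = r⁵
  (r⁵) · s = r⁵s

Answer: r⁵s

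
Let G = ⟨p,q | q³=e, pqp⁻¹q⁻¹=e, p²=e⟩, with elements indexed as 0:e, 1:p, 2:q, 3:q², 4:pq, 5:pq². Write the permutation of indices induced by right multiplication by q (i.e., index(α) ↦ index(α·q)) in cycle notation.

(0 2 3)(1 4 5)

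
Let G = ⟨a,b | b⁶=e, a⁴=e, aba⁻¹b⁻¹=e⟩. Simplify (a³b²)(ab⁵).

Compute (a³b²) · (ab⁵) by multiplying left to right and reducing via the relations at each step:
  (a³b²) · a = b²
  (b²) · b⁵ = b

Answer: b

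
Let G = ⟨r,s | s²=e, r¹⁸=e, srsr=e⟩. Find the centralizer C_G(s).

⟨s⟩ ⊆ C_G(s) since powers of s commute with s; so |C_G(s)| ≥ |⟨s⟩| = 2.
By orbit–stabilizer, |C_G(s)| = |G| / |conj. class of s| = 36 / 9 = 4.
The 4 elements commuting with s are {e, r⁹, s, r⁹s}.

Answer: {e, r⁹, s, r⁹s}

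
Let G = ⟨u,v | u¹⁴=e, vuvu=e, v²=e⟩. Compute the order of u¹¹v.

Compute successive powers until reaching e:
  (u¹¹v)¹ = u¹¹v, (u¹¹v)² = e.
The smallest positive k with (u¹¹v)ᵏ = e is 2.

Answer: 2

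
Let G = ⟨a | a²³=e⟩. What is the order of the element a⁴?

Compute successive powers until reaching e:
  (a⁴)¹ = a⁴, (a⁴)² = a⁸, (a⁴)³ = a¹², (a⁴)⁴ = a¹⁶, (a⁴)⁵ = a²⁰, (a⁴)⁶ = a, (a⁴)⁷ = a⁵, (a⁴)⁸ = a⁹, (a⁴)⁹ = a¹³, (a⁴)¹⁰ = a¹⁷, (a⁴)¹¹ = a²¹, (a⁴)¹² = a², (a⁴)¹³ = a⁶, (a⁴)¹⁴ = a¹⁰, (a⁴)¹⁵ = a¹⁴, (a⁴)¹⁶ = a¹⁸, (a⁴)¹⁷ = a²², (a⁴)¹⁸ = a³, (a⁴)¹⁹ = a⁷, (a⁴)²⁰ = a¹¹, (a⁴)²¹ = a¹⁵, (a⁴)²² = a¹⁹, (a⁴)²³ = e.
The smallest positive k with (a⁴)ᵏ = e is 23.

Answer: 23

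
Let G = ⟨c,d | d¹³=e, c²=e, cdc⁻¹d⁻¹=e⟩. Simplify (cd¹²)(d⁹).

Compute (cd¹²) · (d⁹) by multiplying left to right and reducing via the relations at each step:
  (cd¹²) · d⁹ = cd⁸

Answer: cd⁸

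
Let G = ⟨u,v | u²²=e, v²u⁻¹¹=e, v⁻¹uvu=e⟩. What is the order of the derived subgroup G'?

G' = [G, G] is generated by all commutators. The generator-pair commutators are: [u, v] = u².
The subgroup they normally generate is {e, u², u⁴, u⁶, u⁸, u¹⁰, u¹², u¹⁴, u¹⁶, u¹⁸, u²⁰}, of order 11.
Check: |G/G'| = 44/11 = 4 is the order of the abelianisation.

Answer: 11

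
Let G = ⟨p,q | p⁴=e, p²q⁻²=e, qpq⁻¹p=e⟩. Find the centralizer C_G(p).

⟨p⟩ ⊆ C_G(p) since powers of p commute with p; so |C_G(p)| ≥ |⟨p⟩| = 4.
By orbit–stabilizer, |C_G(p)| = |G| / |conj. class of p| = 8 / 2 = 4.
The 4 elements commuting with p are {e, p, p², p³}.

Answer: {e, p, p², p³}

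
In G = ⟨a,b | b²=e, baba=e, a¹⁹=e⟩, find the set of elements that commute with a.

⟨a⟩ ⊆ C_G(a) since powers of a commute with a; so |C_G(a)| ≥ |⟨a⟩| = 19.
By orbit–stabilizer, |C_G(a)| = |G| / |conj. class of a| = 38 / 2 = 19.
The 19 elements commuting with a are {e, a, a², a³, a⁴, a⁵, a⁶, a⁷, a⁸, a⁹, a¹⁰, a¹¹, a¹², a¹³, a¹⁴, a¹⁵, a¹⁶, a¹⁷, a¹⁸}.

Answer: {e, a, a², a³, a⁴, a⁵, a⁶, a⁷, a⁸, a⁹, a¹⁰, a¹¹, a¹², a¹³, a¹⁴, a¹⁵, a¹⁶, a¹⁷, a¹⁸}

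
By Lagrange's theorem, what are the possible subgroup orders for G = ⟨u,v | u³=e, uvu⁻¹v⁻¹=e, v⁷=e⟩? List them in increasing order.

|G| = 21 = 3 · 7. By Lagrange's theorem the order of any subgroup divides 21; the divisors of 21 are 1, 3, 7, 21.

Answer: 1, 3, 7, 21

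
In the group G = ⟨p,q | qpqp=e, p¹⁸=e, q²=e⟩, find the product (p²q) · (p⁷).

Compute (p²q) · (p⁷) by multiplying left to right and reducing via the relations at each step:
  (p²q) · p⁷ = p¹³q

Answer: p¹³q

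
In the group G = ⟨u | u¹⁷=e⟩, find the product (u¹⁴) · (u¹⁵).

Compute (u¹⁴) · (u¹⁵) by multiplying left to right and reducing via the relations at each step:
  (u¹⁴) · u¹⁵ = u¹²

Answer: u¹²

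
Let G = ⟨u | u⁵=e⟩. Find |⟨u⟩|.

|⟨u⟩| equals the order of u. Compute successive powers until reaching e:
  u¹ = u, u² = u², u³ = u³, u⁴ = u⁴, u⁵ = e.
The smallest positive k with uᵏ = e is 5, so |⟨u⟩| = 5.

Answer: 5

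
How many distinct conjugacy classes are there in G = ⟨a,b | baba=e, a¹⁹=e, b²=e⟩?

The conjugacy classes (representative and size) are:
  [e] (size 1), [a¹⁸] (size 2), [a²] (size 2), [a¹⁶] (size 2), [a⁴] (size 2), [a¹⁴] (size 2), [a¹³] (size 2), [a¹²] (size 2), [a⁸] (size 2), [a⁹] (size 2), [b] (size 19).
Class equation: 1 + 2 + 2 + 2 + 2 + 2 + 2 + 2 + 2 + 2 + 19 = 38 = |G|. So G has 11 conjugacy classes.

Answer: 11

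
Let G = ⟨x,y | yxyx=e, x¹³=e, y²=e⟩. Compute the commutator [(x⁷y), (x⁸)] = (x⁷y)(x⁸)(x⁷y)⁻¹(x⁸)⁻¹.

[(x⁷y), (x⁸)] = (x⁷y)·(x⁸)·(x⁷y)⁻¹·(x⁸)⁻¹.
  (x⁷y) · (x⁸) = x¹²y
  (x¹²y) · (x⁷y) = x⁵
  (x⁵) · (x⁵) = x¹⁰

Answer: x¹⁰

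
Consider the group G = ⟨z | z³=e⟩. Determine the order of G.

G is generated by a single element, so G is cyclic. The relator gives z³ = e and no smaller power is forced to be e, so the 3 powers {e, z, z²} are distinct. Hence |G| = 3.

Answer: 3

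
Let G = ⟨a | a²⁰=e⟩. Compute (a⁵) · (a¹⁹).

Compute (a⁵) · (a¹⁹) by multiplying left to right and reducing via the relations at each step:
  (a⁵) · a¹⁹ = a⁴

Answer: a⁴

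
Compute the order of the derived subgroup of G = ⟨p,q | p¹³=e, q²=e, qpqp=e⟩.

G' = [G, G] is generated by all commutators. The generator-pair commutators are: [p, q] = p².
The subgroup they normally generate is {e, p, p², p³, p⁴, p⁵, p⁶, p⁷, p⁸, p⁹, p¹⁰, p¹¹, p¹²}, of order 13.
Check: |G/G'| = 26/13 = 2 is the order of the abelianisation.

Answer: 13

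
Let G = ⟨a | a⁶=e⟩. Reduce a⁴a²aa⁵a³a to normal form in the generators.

Multiply left to right, reducing at each step:
  (a⁴) · a² = e
  e · a = a
  a · a⁵ = e
  e · a³ = a³
  (a³) · a = a⁴

Answer: a⁴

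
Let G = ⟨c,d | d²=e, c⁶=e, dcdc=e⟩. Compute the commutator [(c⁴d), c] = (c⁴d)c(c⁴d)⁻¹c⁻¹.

[(c⁴d), c] = (c⁴d)·c·(c⁴d)⁻¹·c⁻¹.
  (c⁴d) · c = c³d
  (c³d) · (c⁴d) = c⁵
  (c⁵) · (c⁵) = c⁴

Answer: c⁴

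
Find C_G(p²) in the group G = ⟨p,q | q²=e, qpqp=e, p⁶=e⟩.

⟨p²⟩ ⊆ C_G(p²) since powers of p² commute with p²; so |C_G(p²)| ≥ |⟨p²⟩| = 3.
By orbit–stabilizer, |C_G(p²)| = |G| / |conj. class of p²| = 12 / 2 = 6.
The 6 elements commuting with p² are {e, p, p², p³, p⁴, p⁵}.

Answer: {e, p, p², p³, p⁴, p⁵}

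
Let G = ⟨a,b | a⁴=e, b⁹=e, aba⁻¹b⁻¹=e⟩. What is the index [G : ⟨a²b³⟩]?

First find ord(a²b³) by computing successive powers:
  (a²b³)¹ = a²b³, (a²b³)² = b⁶, (a²b³)³ = a², (a²b³)⁴ = b³, (a²b³)⁵ = a²b⁶, (a²b³)⁶ = e.
So |⟨a²b³⟩| = ord(a²b³) = 6. With |G| = 36, by Lagrange [G : ⟨a²b³⟩] = 36/6 = 6.

Answer: 6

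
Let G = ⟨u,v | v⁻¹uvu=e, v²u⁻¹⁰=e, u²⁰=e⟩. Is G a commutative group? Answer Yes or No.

u·v = uv but v·u = u⁹v⁻¹, so u·v ≠ v·u and G is not abelian.

Answer: No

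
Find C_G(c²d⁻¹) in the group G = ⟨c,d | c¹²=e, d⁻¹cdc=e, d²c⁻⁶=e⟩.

⟨c²d⁻¹⟩ ⊆ C_G(c²d⁻¹) since powers of c²d⁻¹ commute with c²d⁻¹; so |C_G(c²d⁻¹)| ≥ |⟨c²d⁻¹⟩| = 4.
By orbit–stabilizer, |C_G(c²d⁻¹)| = |G| / |conj. class of c²d⁻¹| = 24 / 6 = 4.
The 4 elements commuting with c²d⁻¹ are {e, c⁶, c²d, c²d⁻¹}.

Answer: {e, c⁶, c²d, c²d⁻¹}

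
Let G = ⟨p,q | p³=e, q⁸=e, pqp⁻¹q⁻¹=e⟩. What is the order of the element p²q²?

Compute successive powers until reaching e:
  (p²q²)¹ = p²q², (p²q²)² = pq⁴, (p²q²)³ = q⁶, (p²q²)⁴ = p², (p²q²)⁵ = pq², (p²q²)⁶ = q⁴, (p²q²)⁷ = p²q⁶, (p²q²)⁸ = p, (p²q²)⁹ = q², (p²q²)¹⁰ = p²q⁴, (p²q²)¹¹ = pq⁶, (p²q²)¹² = e.
The smallest positive k with (p²q²)ᵏ = e is 12.

Answer: 12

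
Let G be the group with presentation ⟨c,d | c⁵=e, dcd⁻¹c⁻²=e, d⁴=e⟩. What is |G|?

Enumerate words in the generators, reducing via the relations: the distinct elements are
  {c, d, e, cd, c², c³, c⁴, d², d³, cd², cd³, c²d, c³d, c⁴d, c²d², c²d³, c³d², c³d³, c⁴d², c⁴d³}.
No further products give new elements, so |G| = 20.

Answer: 20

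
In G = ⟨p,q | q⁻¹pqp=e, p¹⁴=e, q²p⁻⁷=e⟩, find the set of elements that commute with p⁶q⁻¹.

⟨p⁶q⁻¹⟩ ⊆ C_G(p⁶q⁻¹) since powers of p⁶q⁻¹ commute with p⁶q⁻¹; so |C_G(p⁶q⁻¹)| ≥ |⟨p⁶q⁻¹⟩| = 4.
By orbit–stabilizer, |C_G(p⁶q⁻¹)| = |G| / |conj. class of p⁶q⁻¹| = 28 / 7 = 4.
The 4 elements commuting with p⁶q⁻¹ are {e, p⁷, p⁶q, p⁶q⁻¹}.

Answer: {e, p⁷, p⁶q, p⁶q⁻¹}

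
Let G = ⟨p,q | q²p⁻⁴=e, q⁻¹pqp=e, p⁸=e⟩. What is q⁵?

Compute successive powers of q, reducing at each step:
  q²: q · q = p⁴
  q³: (p⁴) · q = q⁻¹
  q⁴: (q⁻¹) · q = e
  q⁵: e · q = q

Answer: q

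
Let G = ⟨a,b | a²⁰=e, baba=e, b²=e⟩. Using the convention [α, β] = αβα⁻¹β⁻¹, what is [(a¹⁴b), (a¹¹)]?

[(a¹⁴b), (a¹¹)] = (a¹⁴b)·(a¹¹)·(a¹⁴b)⁻¹·(a¹¹)⁻¹.
  (a¹⁴b) · (a¹¹) = a³b
  (a³b) · (a¹⁴b) = a⁹
  (a⁹) · (a⁹) = a¹⁸

Answer: a¹⁸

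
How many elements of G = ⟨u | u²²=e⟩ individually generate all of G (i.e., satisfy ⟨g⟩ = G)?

G is cyclic of order 22. An element generates G iff its order is 22, and a cyclic group of order 22 has exactly φ(22) = 10 such elements.

Answer: 10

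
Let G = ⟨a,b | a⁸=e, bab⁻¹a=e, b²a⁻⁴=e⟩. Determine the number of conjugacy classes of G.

The conjugacy classes (representative and size) are:
  [e] (size 1), [a⁷] (size 2), [a²] (size 2), [a⁵] (size 2), [a⁴] (size 1), [a²b⁻¹] (size 4), [a³b] (size 4).
Class equation: 1 + 2 + 2 + 2 + 1 + 4 + 4 = 16 = |G|. So G has 7 conjugacy classes.

Answer: 7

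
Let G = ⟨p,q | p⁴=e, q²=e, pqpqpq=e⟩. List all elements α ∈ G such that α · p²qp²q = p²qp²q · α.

⟨p²qp²q⟩ ⊆ C_G(p²qp²q) since powers of p²qp²q commute with p²qp²q; so |C_G(p²qp²q)| ≥ |⟨p²qp²q⟩| = 2.
By orbit–stabilizer, |C_G(p²qp²q)| = |G| / |conj. class of p²qp²q| = 24 / 3 = 8.
The 8 elements commuting with p²qp²q are {e, p², q, p²q, qp², qp²q, p²qp², p²qp²q}.

Answer: {e, p², q, p²q, qp², qp²q, p²qp², p²qp²q}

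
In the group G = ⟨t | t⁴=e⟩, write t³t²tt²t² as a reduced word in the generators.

Multiply left to right, reducing at each step:
  (t³) · t² = t
  t · t = t²
  (t²) · t² = e
  e · t² = t²

Answer: t²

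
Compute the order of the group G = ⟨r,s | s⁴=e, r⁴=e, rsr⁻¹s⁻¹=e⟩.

Enumerate words in the generators, reducing via the relations: the distinct elements are
  {e, r, s, rs, r², r³, s², s³, rs², rs³, r²s, r³s, r²s², r²s³, r³s², r³s³}.
No further products give new elements, so |G| = 16.

Answer: 16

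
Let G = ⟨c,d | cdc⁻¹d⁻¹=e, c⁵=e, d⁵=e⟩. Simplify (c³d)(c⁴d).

Compute (c³d) · (c⁴d) by multiplying left to right and reducing via the relations at each step:
  (c³d) · c⁴ = c²d
  (c²d) · d = c²d²

Answer: c²d²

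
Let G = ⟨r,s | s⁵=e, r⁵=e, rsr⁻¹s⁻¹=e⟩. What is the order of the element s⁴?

Compute successive powers until reaching e:
  (s⁴)¹ = s⁴, (s⁴)² = s³, (s⁴)³ = s², (s⁴)⁴ = s, (s⁴)⁵ = e.
The smallest positive k with (s⁴)ᵏ = e is 5.

Answer: 5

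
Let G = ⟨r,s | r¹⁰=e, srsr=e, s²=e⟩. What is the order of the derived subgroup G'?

G' = [G, G] is generated by all commutators. The generator-pair commutators are: [r, s] = r².
The subgroup they normally generate is {e, r², r⁴, r⁶, r⁸}, of order 5.
Check: |G/G'| = 20/5 = 4 is the order of the abelianisation.

Answer: 5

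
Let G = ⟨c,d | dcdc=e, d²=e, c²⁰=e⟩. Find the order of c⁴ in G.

Compute successive powers until reaching e:
  (c⁴)¹ = c⁴, (c⁴)² = c⁸, (c⁴)³ = c¹², (c⁴)⁴ = c¹⁶, (c⁴)⁵ = e.
The smallest positive k with (c⁴)ᵏ = e is 5.

Answer: 5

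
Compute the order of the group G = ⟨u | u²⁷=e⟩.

G is generated by a single element, so G is cyclic. The relator gives u²⁷ = e and no smaller power is forced to be e, so the 27 powers {e, u, u², u³, u⁴, u⁵, u⁶, u⁷, u⁸, u⁹, u²², u²³, u²¹, u²⁰, u²⁴, u²⁵, u²⁶, u¹², u¹³, u¹¹, u¹⁰, u¹⁴, u¹⁵, u¹⁶, u¹⁷, u¹⁸, u¹⁹} are distinct. Hence |G| = 27.

Answer: 27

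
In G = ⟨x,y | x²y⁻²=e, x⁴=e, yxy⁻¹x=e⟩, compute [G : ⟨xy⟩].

First find ord(xy) by computing successive powers:
  (xy)¹ = xy, (xy)² = x², (xy)³ = xy⁻¹, (xy)⁴ = e.
So |⟨xy⟩| = ord(xy) = 4. With |G| = 8, by Lagrange [G : ⟨xy⟩] = 8/4 = 2.

Answer: 2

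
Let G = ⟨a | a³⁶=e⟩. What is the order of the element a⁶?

Compute successive powers until reaching e:
  (a⁶)¹ = a⁶, (a⁶)² = a¹², (a⁶)³ = a¹⁸, (a⁶)⁴ = a²⁴, (a⁶)⁵ = a³⁰, (a⁶)⁶ = e.
The smallest positive k with (a⁶)ᵏ = e is 6.

Answer: 6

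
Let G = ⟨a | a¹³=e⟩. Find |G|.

G is generated by a single element, so G is cyclic. The relator gives a¹³ = e and no smaller power is forced to be e, so the 13 powers {a, e, a², a³, a⁴, a⁵, a⁶, a⁷, a⁸, a⁹, a¹², a¹¹, a¹⁰} are distinct. Hence |G| = 13.

Answer: 13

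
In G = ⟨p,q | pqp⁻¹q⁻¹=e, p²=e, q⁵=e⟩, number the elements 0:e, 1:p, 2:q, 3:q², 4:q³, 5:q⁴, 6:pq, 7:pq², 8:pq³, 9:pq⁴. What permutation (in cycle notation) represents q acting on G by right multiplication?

(0 2 3 4 5)(1 6 7 8 9)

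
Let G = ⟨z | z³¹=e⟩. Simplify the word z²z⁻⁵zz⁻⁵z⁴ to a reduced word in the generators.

Multiply left to right, reducing at each step:
  (z²) · z⁻⁵ = z²⁸
  (z²⁸) · z = z²⁹
  (z²⁹) · z⁻⁵ = z²⁴
  (z²⁴) · z⁴ = z²⁸

Answer: z²⁸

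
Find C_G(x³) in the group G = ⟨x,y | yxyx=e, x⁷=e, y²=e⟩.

⟨x³⟩ ⊆ C_G(x³) since powers of x³ commute with x³; so |C_G(x³)| ≥ |⟨x³⟩| = 7.
By orbit–stabilizer, |C_G(x³)| = |G| / |conj. class of x³| = 14 / 2 = 7.
The 7 elements commuting with x³ are {e, x, x², x³, x⁴, x⁵, x⁶}.

Answer: {e, x, x², x³, x⁴, x⁵, x⁶}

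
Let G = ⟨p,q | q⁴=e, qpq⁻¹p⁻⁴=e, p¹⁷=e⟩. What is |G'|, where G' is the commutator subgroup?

G' = [G, G] is generated by all commutators. The generator-pair commutators are: [p, q] = p¹⁴.
The subgroup they normally generate is {e, p, p², p³, p⁴, p⁵, p⁶, p⁷, p⁸, p⁹, p¹⁰, p¹¹, p¹², p¹³, p¹⁴, p¹⁵, p¹⁶}, of order 17.
Check: |G/G'| = 68/17 = 4 is the order of the abelianisation.

Answer: 17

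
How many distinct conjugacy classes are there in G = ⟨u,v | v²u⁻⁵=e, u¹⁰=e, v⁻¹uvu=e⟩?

The conjugacy classes (representative and size) are:
  [e] (size 1), [u] (size 2), [u⁸] (size 2), [u⁷] (size 2), [u⁴] (size 2), [u⁵] (size 1), [u⁴v] (size 5), [u²v⁻¹] (size 5).
Class equation: 1 + 2 + 2 + 2 + 2 + 1 + 5 + 5 = 20 = |G|. So G has 8 conjugacy classes.

Answer: 8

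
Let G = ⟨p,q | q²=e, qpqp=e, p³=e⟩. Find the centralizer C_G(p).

⟨p⟩ ⊆ C_G(p) since powers of p commute with p; so |C_G(p)| ≥ |⟨p⟩| = 3.
By orbit–stabilizer, |C_G(p)| = |G| / |conj. class of p| = 6 / 2 = 3.
The 3 elements commuting with p are {e, p, p²}.

Answer: {e, p, p²}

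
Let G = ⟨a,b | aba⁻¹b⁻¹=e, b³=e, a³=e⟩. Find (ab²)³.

Compute successive powers of (ab²), reducing at each step:
  (ab²)²: (ab²) · a = a²b²;   (a²b²) · b² = a²b
  (ab²)³: (a²b) · a = b;   b · b² = e

Answer: e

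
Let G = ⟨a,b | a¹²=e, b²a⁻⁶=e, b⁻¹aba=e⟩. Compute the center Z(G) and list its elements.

An element z ∈ Z(G) iff z commutes with every generator.
For example a⁶ is central: (a⁶)·a = a⁷ = a·(a⁶); (a⁶)·b = b⁻¹ = b·(a⁶).
Whereas a ∉ Z(G) since a·b = ab ≠ a⁵b⁻¹ = b·a.
Checking each of the 24 elements this way gives Z(G) = {e, a⁶}, of order 2.

Answer: {e, a⁶}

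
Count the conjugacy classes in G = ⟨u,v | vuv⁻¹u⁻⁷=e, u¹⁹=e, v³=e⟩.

The conjugacy classes (representative and size) are:
  [e] (size 1), [u¹¹] (size 3), [u¹⁴] (size 3), [u⁶] (size 3), [u¹⁷] (size 3), [u¹²] (size 3), [u¹⁰] (size 3), [u²v] (size 19), [u¹⁸v²] (size 19).
Class equation: 1 + 3 + 3 + 3 + 3 + 3 + 3 + 19 + 19 = 57 = |G|. So G has 9 conjugacy classes.

Answer: 9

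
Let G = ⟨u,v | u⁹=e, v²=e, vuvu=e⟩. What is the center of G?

An element z ∈ Z(G) iff z commutes with every generator.
For example e is central: e·u = u = u·e; e·v = v = v·e.
Whereas u ∉ Z(G) since u·v = uv ≠ u⁸v = v·u.
Checking each of the 18 elements this way gives Z(G) = {e}, of order 1.

Answer: {e}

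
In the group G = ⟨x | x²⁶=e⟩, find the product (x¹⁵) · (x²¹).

Compute (x¹⁵) · (x²¹) by multiplying left to right and reducing via the relations at each step:
  (x¹⁵) · x²¹ = x¹⁰

Answer: x¹⁰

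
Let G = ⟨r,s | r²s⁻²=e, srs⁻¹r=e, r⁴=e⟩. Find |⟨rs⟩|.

|⟨rs⟩| equals the order of rs. Compute successive powers until reaching e:
  (rs)¹ = rs, (rs)² = r², (rs)³ = rs⁻¹, (rs)⁴ = e.
The smallest positive k with (rs)ᵏ = e is 4, so |⟨rs⟩| = 4.

Answer: 4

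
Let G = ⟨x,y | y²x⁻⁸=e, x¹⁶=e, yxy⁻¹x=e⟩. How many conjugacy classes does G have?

The conjugacy classes (representative and size) are:
  [e] (size 1), [x] (size 2), [x¹⁴] (size 2), [x¹³] (size 2), [x¹²] (size 2), [x⁵] (size 2), [x¹⁰] (size 2), [x⁷] (size 2), [x⁸] (size 1), [y⁻¹] (size 8), [x⁷y⁻¹] (size 8).
Class equation: 1 + 2 + 2 + 2 + 2 + 2 + 2 + 2 + 1 + 8 + 8 = 32 = |G|. So G has 11 conjugacy classes.

Answer: 11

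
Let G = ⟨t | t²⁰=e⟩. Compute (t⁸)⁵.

Compute successive powers of (t⁸), reducing at each step:
  (t⁸)²: (t⁸) · t⁸ = t¹⁶
  (t⁸)³: (t¹⁶) · t⁸ = t⁴
  (t⁸)⁴: (t⁴) · t⁸ = t¹²
  (t⁸)⁵: (t¹²) · t⁸ = e

Answer: e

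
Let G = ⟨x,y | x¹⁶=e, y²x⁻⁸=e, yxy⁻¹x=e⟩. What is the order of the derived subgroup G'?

G' = [G, G] is generated by all commutators. The generator-pair commutators are: [x, y] = x².
The subgroup they normally generate is {e, x², x⁴, x⁶, x⁸, x¹⁰, x¹², x¹⁴}, of order 8.
Check: |G/G'| = 32/8 = 4 is the order of the abelianisation.

Answer: 8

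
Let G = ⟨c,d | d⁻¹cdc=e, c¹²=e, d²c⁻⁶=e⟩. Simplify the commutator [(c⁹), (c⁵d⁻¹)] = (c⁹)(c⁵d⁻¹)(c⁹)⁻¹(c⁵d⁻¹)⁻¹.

[(c⁹), (c⁵d⁻¹)] = (c⁹)·(c⁵d⁻¹)·(c⁹)⁻¹·(c⁵d⁻¹)⁻¹.
  (c⁹) · (c⁵d⁻¹) = c²d⁻¹
  (c²d⁻¹) · (c³) = c⁵d
  (c⁵d) · (c⁵d) = c⁶

Answer: c⁶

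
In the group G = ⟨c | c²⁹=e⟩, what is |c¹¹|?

Compute successive powers until reaching e:
  (c¹¹)¹ = c¹¹, (c¹¹)² = c²², (c¹¹)³ = c⁴, (c¹¹)⁴ = c¹⁵, (c¹¹)⁵ = c²⁶, (c¹¹)⁶ = c⁸, (c¹¹)⁷ = c¹⁹, (c¹¹)⁸ = c, (c¹¹)⁹ = c¹², (c¹¹)¹⁰ = c²³, (c¹¹)¹¹ = c⁵, (c¹¹)¹² = c¹⁶, (c¹¹)¹³ = c²⁷, (c¹¹)¹⁴ = c⁹, (c¹¹)¹⁵ = c²⁰, (c¹¹)¹⁶ = c², (c¹¹)¹⁷ = c¹³, (c¹¹)¹⁸ = c²⁴, (c¹¹)¹⁹ = c⁶, (c¹¹)²⁰ = c¹⁷, (c¹¹)²¹ = c²⁸, (c¹¹)²² = c¹⁰, (c¹¹)²³ = c²¹, (c¹¹)²⁴ = c³, (c¹¹)²⁵ = c¹⁴, (c¹¹)²⁶ = c²⁵, (c¹¹)²⁷ = c⁷, (c¹¹)²⁸ = c¹⁸, (c¹¹)²⁹ = e.
The smallest positive k with (c¹¹)ᵏ = e is 29.

Answer: 29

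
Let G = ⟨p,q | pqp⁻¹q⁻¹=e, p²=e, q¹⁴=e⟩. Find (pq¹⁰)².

Compute successive powers of (pq¹⁰), reducing at each step:
  (pq¹⁰)²: (pq¹⁰) · p = q¹⁰;   (q¹⁰) · q¹⁰ = q⁶

Answer: q⁶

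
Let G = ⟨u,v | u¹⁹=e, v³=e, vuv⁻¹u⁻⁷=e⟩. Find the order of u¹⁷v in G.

Compute successive powers until reaching e:
  (u¹⁷v)¹ = u¹⁷v, (u¹⁷v)² = u³v², (u¹⁷v)³ = e.
The smallest positive k with (u¹⁷v)ᵏ = e is 3.

Answer: 3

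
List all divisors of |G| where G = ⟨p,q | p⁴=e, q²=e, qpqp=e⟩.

|G| = 8 = 2³. By Lagrange's theorem the order of any subgroup divides 8; the divisors of 8 are 1, 2, 4, 8.

Answer: 1, 2, 4, 8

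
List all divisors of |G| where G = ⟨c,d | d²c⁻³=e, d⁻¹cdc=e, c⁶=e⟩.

|G| = 12 = 2² · 3. By Lagrange's theorem the order of any subgroup divides 12; the divisors of 12 are 1, 2, 3, 4, 6, 12.

Answer: 1, 2, 3, 4, 6, 12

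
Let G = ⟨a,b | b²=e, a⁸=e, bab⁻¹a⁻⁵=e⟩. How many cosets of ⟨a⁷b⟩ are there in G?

First find ord(a⁷b) by computing successive powers:
  (a⁷b)¹ = a⁷b, (a⁷b)² = a², (a⁷b)³ = ab, (a⁷b)⁴ = a⁴, (a⁷b)⁵ = a³b, (a⁷b)⁶ = a⁶, (a⁷b)⁷ = a⁵b, (a⁷b)⁸ = e.
So |⟨a⁷b⟩| = ord(a⁷b) = 8. With |G| = 16, by Lagrange [G : ⟨a⁷b⟩] = 16/8 = 2.

Answer: 2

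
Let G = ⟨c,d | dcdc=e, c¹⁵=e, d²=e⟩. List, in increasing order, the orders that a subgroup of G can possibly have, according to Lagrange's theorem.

|G| = 30 = 2 · 3 · 5. By Lagrange's theorem the order of any subgroup divides 30; the divisors of 30 are 1, 2, 3, 5, 6, 10, 15, 30.

Answer: 1, 2, 3, 5, 6, 10, 15, 30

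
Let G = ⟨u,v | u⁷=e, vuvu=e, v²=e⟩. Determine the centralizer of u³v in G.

⟨u³v⟩ ⊆ C_G(u³v) since powers of u³v commute with u³v; so |C_G(u³v)| ≥ |⟨u³v⟩| = 2.
By orbit–stabilizer, |C_G(u³v)| = |G| / |conj. class of u³v| = 14 / 7 = 2.
The 2 elements commuting with u³v are {e, u³v}.

Answer: {e, u³v}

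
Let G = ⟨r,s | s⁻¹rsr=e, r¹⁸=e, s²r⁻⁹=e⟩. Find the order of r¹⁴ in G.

Compute successive powers until reaching e:
  (r¹⁴)¹ = r¹⁴, (r¹⁴)² = r¹⁰, (r¹⁴)³ = r⁶, (r¹⁴)⁴ = r², (r¹⁴)⁵ = r¹⁶, (r¹⁴)⁶ = r¹², (r¹⁴)⁷ = r⁸, (r¹⁴)⁸ = r⁴, (r¹⁴)⁹ = e.
The smallest positive k with (r¹⁴)ᵏ = e is 9.

Answer: 9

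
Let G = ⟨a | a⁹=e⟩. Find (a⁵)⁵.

Compute successive powers of (a⁵), reducing at each step:
  (a⁵)²: (a⁵) · a⁵ = a
  (a⁵)³: a · a⁵ = a⁶
  (a⁵)⁴: (a⁶) · a⁵ = a²
  (a⁵)⁵: (a²) · a⁵ = a⁷

Answer: a⁷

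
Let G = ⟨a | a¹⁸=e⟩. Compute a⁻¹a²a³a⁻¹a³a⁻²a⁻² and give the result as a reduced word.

Multiply left to right, reducing at each step:
  (a¹⁷) · a² = a
  a · a³ = a⁴
  (a⁴) · a⁻¹ = a³
  (a³) · a³ = a⁶
  (a⁶) · a⁻² = a⁴
  (a⁴) · a⁻² = a²

Answer: a²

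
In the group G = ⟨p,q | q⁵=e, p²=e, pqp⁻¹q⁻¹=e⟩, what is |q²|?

Compute successive powers until reaching e:
  (q²)¹ = q², (q²)² = q⁴, (q²)³ = q, (q²)⁴ = q³, (q²)⁵ = e.
The smallest positive k with (q²)ᵏ = e is 5.

Answer: 5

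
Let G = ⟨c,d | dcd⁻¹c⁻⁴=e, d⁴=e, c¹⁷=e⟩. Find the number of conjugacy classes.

The conjugacy classes (representative and size) are:
  [e] (size 1), [c⁴] (size 4), [c²] (size 4), [c⁵] (size 4), [c¹¹] (size 4), [c⁷d] (size 17), [c³d²] (size 17), [c⁹d³] (size 17).
Class equation: 1 + 4 + 4 + 4 + 4 + 17 + 17 + 17 = 68 = |G|. So G has 8 conjugacy classes.

Answer: 8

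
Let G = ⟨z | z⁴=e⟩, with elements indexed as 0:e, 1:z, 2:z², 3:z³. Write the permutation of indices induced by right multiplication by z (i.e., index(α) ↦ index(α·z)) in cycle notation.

(0 1 2 3)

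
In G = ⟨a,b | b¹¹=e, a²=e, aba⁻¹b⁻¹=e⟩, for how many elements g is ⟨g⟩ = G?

G is cyclic of order 22. An element generates G iff its order is 22, and a cyclic group of order 22 has exactly φ(22) = 10 such elements.

Answer: 10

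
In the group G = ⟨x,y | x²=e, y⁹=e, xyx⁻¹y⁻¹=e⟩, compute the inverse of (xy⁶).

The order of (xy⁶) is 6 (smallest k with (xy⁶)ᵏ = e), so (xy⁶)⁻¹ = (xy⁶)⁵ = xy³.
Check: (xy⁶) · (xy³) → (xy⁶) · x = y⁶;   (y⁶) · y³ = e, giving e as required.

Answer: xy³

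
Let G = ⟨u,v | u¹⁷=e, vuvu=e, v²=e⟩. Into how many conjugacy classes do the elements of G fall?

The conjugacy classes (representative and size) are:
  [e] (size 1), [u¹⁶] (size 2), [u²] (size 2), [u³] (size 2), [u¹³] (size 2), [u¹²] (size 2), [u⁶] (size 2), [u¹⁰] (size 2), [u⁹] (size 2), [u⁷v] (size 17).
Class equation: 1 + 2 + 2 + 2 + 2 + 2 + 2 + 2 + 2 + 17 = 34 = |G|. So G has 10 conjugacy classes.

Answer: 10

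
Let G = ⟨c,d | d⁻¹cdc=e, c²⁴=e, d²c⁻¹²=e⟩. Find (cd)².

Compute successive powers of (cd), reducing at each step:
  (cd)²: (cd) · c = d;   d · d = c¹²

Answer: c¹²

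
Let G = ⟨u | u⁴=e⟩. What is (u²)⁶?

Compute successive powers of (u²), reducing at each step:
  (u²)²: (u²) · u² = e
  (u²)³: e · u² = u²
  (u²)⁴: (u²) · u² = e
  (u²)⁵: e · u² = u²
  (u²)⁶: (u²) · u² = e

Answer: e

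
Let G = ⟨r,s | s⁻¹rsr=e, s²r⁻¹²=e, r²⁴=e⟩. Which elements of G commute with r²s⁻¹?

⟨r²s⁻¹⟩ ⊆ C_G(r²s⁻¹) since powers of r²s⁻¹ commute with r²s⁻¹; so |C_G(r²s⁻¹)| ≥ |⟨r²s⁻¹⟩| = 4.
By orbit–stabilizer, |C_G(r²s⁻¹)| = |G| / |conj. class of r²s⁻¹| = 48 / 12 = 4.
The 4 elements commuting with r²s⁻¹ are {e, r¹², r²s, r²s⁻¹}.

Answer: {e, r¹², r²s, r²s⁻¹}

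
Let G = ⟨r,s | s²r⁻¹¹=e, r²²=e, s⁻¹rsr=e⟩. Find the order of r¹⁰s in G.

Compute successive powers until reaching e:
  (r¹⁰s)¹ = r¹⁰s, (r¹⁰s)² = r¹¹, (r¹⁰s)³ = r¹⁰s⁻¹, (r¹⁰s)⁴ = e.
The smallest positive k with (r¹⁰s)ᵏ = e is 4.

Answer: 4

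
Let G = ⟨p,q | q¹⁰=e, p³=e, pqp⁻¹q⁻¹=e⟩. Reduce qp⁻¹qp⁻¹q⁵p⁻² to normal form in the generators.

Multiply left to right, reducing at each step:
  q · p⁻¹ = p²q
  (p²q) · q = p²q²
  (p²q²) · p⁻¹ = pq²
  (pq²) · q⁵ = pq⁷
  (pq⁷) · p⁻² = p²q⁷

Answer: p²q⁷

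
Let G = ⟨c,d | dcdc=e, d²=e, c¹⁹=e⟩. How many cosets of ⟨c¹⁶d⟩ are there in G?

First find ord(c¹⁶d) by computing successive powers:
  (c¹⁶d)¹ = c¹⁶d, (c¹⁶d)² = e.
So |⟨c¹⁶d⟩| = ord(c¹⁶d) = 2. With |G| = 38, by Lagrange [G : ⟨c¹⁶d⟩] = 38/2 = 19.

Answer: 19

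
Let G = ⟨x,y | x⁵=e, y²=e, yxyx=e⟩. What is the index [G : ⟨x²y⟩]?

First find ord(x²y) by computing successive powers:
  (x²y)¹ = x²y, (x²y)² = e.
So |⟨x²y⟩| = ord(x²y) = 2. With |G| = 10, by Lagrange [G : ⟨x²y⟩] = 10/2 = 5.

Answer: 5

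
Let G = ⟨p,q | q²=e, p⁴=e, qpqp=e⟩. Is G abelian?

p·q = pq but q·p = p³q, so p·q ≠ q·p and G is not abelian.

Answer: No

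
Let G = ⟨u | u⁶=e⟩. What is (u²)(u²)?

Compute (u²) · (u²) by multiplying left to right and reducing via the relations at each step:
  (u²) · u² = u⁴

Answer: u⁴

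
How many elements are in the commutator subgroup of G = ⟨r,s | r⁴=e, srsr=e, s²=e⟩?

G' = [G, G] is generated by all commutators. The generator-pair commutators are: [r, s] = r².
The subgroup they normally generate is {e, r²}, of order 2.
Check: |G/G'| = 8/2 = 4 is the order of the abelianisation.

Answer: 2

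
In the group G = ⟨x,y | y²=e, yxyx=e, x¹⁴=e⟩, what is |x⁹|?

Compute successive powers until reaching e:
  (x⁹)¹ = x⁹, (x⁹)² = x⁴, (x⁹)³ = x¹³, (x⁹)⁴ = x⁸, (x⁹)⁵ = x³, (x⁹)⁶ = x¹², (x⁹)⁷ = x⁷, (x⁹)⁸ = x², (x⁹)⁹ = x¹¹, (x⁹)¹⁰ = x⁶, (x⁹)¹¹ = x, (x⁹)¹² = x¹⁰, (x⁹)¹³ = x⁵, (x⁹)¹⁴ = e.
The smallest positive k with (x⁹)ᵏ = e is 14.

Answer: 14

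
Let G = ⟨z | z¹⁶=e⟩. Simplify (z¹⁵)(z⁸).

Compute (z¹⁵) · (z⁸) by multiplying left to right and reducing via the relations at each step:
  (z¹⁵) · z⁸ = z⁷

Answer: z⁷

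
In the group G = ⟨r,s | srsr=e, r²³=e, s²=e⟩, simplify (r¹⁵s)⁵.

Compute successive powers of (r¹⁵s), reducing at each step:
  (r¹⁵s)²: (r¹⁵s) · r¹⁵ = s;   s · s = e
  (r¹⁵s)³: e · r¹⁵ = r¹⁵;   (r¹⁵) · s = r¹⁵s
  (r¹⁵s)⁴: (r¹⁵s) · r¹⁵ = s;   s · s = e
  (r¹⁵s)⁵: e · r¹⁵ = r¹⁵;   (r¹⁵) · s = r¹⁵s

Answer: r¹⁵s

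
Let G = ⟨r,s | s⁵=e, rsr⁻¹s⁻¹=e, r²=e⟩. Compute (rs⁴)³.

Compute successive powers of (rs⁴), reducing at each step:
  (rs⁴)²: (rs⁴) · r = s⁴;   (s⁴) · s⁴ = s³
  (rs⁴)³: (s³) · r = rs³;   (rs³) · s⁴ = rs²

Answer: rs²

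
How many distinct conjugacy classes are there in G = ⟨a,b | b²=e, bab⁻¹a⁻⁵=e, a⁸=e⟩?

The conjugacy classes (representative and size) are:
  [e] (size 1), [a⁵] (size 2), [a²] (size 1), [a⁷] (size 2), [a⁴] (size 1), [a⁶] (size 1), [b] (size 2), [a⁵b] (size 2), [a²b] (size 2), [a³b] (size 2).
Class equation: 1 + 2 + 1 + 2 + 1 + 1 + 2 + 2 + 2 + 2 = 16 = |G|. So G has 10 conjugacy classes.

Answer: 10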